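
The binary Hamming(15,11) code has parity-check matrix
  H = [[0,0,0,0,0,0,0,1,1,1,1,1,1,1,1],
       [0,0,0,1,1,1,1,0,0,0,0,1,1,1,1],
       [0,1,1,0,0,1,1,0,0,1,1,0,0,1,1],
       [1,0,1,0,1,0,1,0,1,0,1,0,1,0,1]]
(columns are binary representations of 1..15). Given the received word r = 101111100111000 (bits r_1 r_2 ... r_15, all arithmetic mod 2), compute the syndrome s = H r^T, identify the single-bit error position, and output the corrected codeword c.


s = (1, 1, 1, 1)^T, error position = 15, corrected codeword c = 101111100111001

Compute s = H r^T mod 2 one row at a time:
  s_1 = 0 + 0 + 1 + 1 + 1 + 0 + 0 + 0 = 3 ≡ 1 (mod 2).
  s_2 = 1 + 1 + 1 + 1 + 1 + 0 + 0 + 0 = 5 ≡ 1 (mod 2).
  s_3 = 0 + 1 + 1 + 1 + 1 + 1 + 0 + 0 = 5 ≡ 1 (mod 2).
  s_4 = 1 + 1 + 1 + 1 + 0 + 1 + 0 + 0 = 5 ≡ 1 (mod 2).
s = (1, 1, 1, 1)^T — this equals column 15 of H (binary 1111), so error is at position 15.
Correct: flip bit 15 of r = 101111100111000 to get c = 101111100111001.


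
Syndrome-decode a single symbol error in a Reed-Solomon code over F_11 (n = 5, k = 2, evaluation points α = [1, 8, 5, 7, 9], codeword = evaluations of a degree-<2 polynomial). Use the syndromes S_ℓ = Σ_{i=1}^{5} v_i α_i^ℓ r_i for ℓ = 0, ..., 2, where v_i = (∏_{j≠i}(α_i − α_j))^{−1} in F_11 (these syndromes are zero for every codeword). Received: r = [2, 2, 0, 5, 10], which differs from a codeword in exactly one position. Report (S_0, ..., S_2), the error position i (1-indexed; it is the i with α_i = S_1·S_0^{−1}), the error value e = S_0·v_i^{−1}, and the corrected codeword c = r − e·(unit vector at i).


S = (6, 6, 6), error at position 1, error magnitude e = 1, c = [1, 2, 0, 5, 10].

Step 1: column multipliers v_i = (∏_{j≠i}(α_i − α_j))^{−1} mod 11.
  i = 1 (α = 1): (1−8)(1−5)(1−7)(1−9) = (−7)·(−4)·(−6)·(−8) = 1344 ≡ 2, so v_1 = 2^{−1} = 6 (mod 11).
  i = 2 (α = 8): (8−1)(8−5)(8−7)(8−9) = 7·3·1·(−1) = −21 ≡ 1, so v_2 = 1^{−1} = 1 (mod 11).
  i = 3 (α = 5): (5−1)(5−8)(5−7)(5−9) = 4·(−3)·(−2)·(−4) = −96 ≡ 3, so v_3 = 3^{−1} = 4 (mod 11).
  i = 4 (α = 7): (7−1)(7−8)(7−5)(7−9) = 6·(−1)·2·(−2) = 24 ≡ 2, so v_4 = 2^{−1} = 6 (mod 11).
  i = 5 (α = 9): (9−1)(9−8)(9−5)(9−7) = 8·1·4·2 = 64 ≡ 9, so v_5 = 9^{−1} = 5 (mod 11).
  v = [6, 1, 4, 6, 5].
Step 2: syndromes of r = [2, 2, 0, 5, 10] (all sums mod 11).
  S_0 = Σ v_i r_i = 6·2 + 1·2 + 4·0 + 6·5 + 5·10 = 94 ≡ 6.
  S_1 = Σ v_i α_i r_i = 6·1·2 + 1·8·2 + 4·5·0 + 6·7·5 + 5·9·10 = 688 ≡ 6.
  α_i^2 mod 11 = [1, 9, 3, 5, 4].
  S_2 = Σ v_i α_i^2 r_i = 6·1·2 + 1·9·2 + 4·3·0 + 6·5·5 + 5·4·10 = 380 ≡ 6.
  S = (6, 6, 6) ≠ 0, so r is not a codeword (an error is present).
Step 3: locate the error. For a single error e at position i, S_ℓ = v_i·e·α_i^ℓ, so α_err = S_1/S_0.
  S_0^{−1} = 6^{−1} = 2 (mod 11), so α_err = 6·2 = 12 ≡ 1 = α_1. Error position i = 1.
  Consistency check: S_2/S_1 = 6·2 = 12 ≡ 1 = α_err ✓ (single-error assumption holds).
Step 4: error magnitude e = S_0/v_1 = S_0·∏_{j≠1}(α_1 − α_j) = 6·2 = 12 ≡ 1 (mod 11).
Step 5: correct position 1: c_1 = r_1 − e = 2 − 1 ≡ 1 (mod 11). Hence c = [1, 2, 0, 5, 10].
  Check: interpolating c through the α_i gives m(x) = 4 + 8·x (degree < 2) with m(α_i) = c_i for every i, so c is indeed a codeword.


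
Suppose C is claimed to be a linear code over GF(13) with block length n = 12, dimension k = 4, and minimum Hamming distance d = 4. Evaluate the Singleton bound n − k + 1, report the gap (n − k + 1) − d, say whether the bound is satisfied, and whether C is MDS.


Singleton RHS = n − k + 1 = 9, slack = 5, bound satisfied, not MDS.

Singleton bound: d ≤ n − k + 1.
Here n = 12, k = 4, so n − k + 1 = 9.
Given d = 4, check d ≤ 9: YES.
Slack = (n − k + 1) − d = 5.
The code is NOT MDS (slack = 5 > 0).
Description: the claimed parameters are [12, 4, 4]_13; such a code would be non-MDS.


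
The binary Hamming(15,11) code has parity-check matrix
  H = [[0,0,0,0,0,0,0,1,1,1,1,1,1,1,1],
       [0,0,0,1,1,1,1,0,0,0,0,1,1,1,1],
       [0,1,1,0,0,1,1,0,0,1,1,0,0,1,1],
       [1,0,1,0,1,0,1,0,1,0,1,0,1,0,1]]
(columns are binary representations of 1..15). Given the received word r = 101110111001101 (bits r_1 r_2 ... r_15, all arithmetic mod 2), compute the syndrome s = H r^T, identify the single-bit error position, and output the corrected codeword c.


s = (1, 0, 1, 1)^T, error position = 11, corrected codeword c = 101110111011101

Compute s = H r^T mod 2 one row at a time:
  s_1 = 1 + 1 + 0 + 0 + 1 + 1 + 0 + 1 = 5 ≡ 1 (mod 2).
  s_2 = 1 + 1 + 0 + 1 + 1 + 1 + 0 + 1 = 6 ≡ 0 (mod 2).
  s_3 = 0 + 1 + 0 + 1 + 0 + 0 + 0 + 1 = 3 ≡ 1 (mod 2).
  s_4 = 1 + 1 + 1 + 1 + 1 + 0 + 1 + 1 = 7 ≡ 1 (mod 2).
s = (1, 0, 1, 1)^T — this equals column 11 of H (binary 1011), so error is at position 11.
Correct: flip bit 11 of r = 101110111001101 to get c = 101110111011101.


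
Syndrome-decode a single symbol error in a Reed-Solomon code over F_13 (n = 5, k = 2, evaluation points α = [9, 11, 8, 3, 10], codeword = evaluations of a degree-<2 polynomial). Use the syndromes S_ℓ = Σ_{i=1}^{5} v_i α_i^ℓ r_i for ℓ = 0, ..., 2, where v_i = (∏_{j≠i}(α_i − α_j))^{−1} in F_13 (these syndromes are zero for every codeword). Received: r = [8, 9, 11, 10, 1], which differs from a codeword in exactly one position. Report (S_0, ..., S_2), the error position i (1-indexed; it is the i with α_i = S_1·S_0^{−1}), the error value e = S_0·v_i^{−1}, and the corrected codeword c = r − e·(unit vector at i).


S = (11, 8, 7), error at position 1, error magnitude e = 2, c = [6, 9, 11, 10, 1].

Step 1: column multipliers v_i = (∏_{j≠i}(α_i − α_j))^{−1} mod 13.
  i = 1 (α = 9): (9−11)(9−8)(9−3)(9−10) = (−2)·1·6·(−1) = 12 ≡ 12, so v_1 = 12^{−1} = 12 (mod 13).
  i = 2 (α = 11): (11−9)(11−8)(11−3)(11−10) = 2·3·8·1 = 48 ≡ 9, so v_2 = 9^{−1} = 3 (mod 13).
  i = 3 (α = 8): (8−9)(8−11)(8−3)(8−10) = (−1)·(−3)·5·(−2) = −30 ≡ 9, so v_3 = 9^{−1} = 3 (mod 13).
  i = 4 (α = 3): (3−9)(3−11)(3−8)(3−10) = (−6)·(−8)·(−5)·(−7) = 1680 ≡ 3, so v_4 = 3^{−1} = 9 (mod 13).
  i = 5 (α = 10): (10−9)(10−11)(10−8)(10−3) = 1·(−1)·2·7 = −14 ≡ 12, so v_5 = 12^{−1} = 12 (mod 13).
  v = [12, 3, 3, 9, 12].
Step 2: syndromes of r = [8, 9, 11, 10, 1] (all sums mod 13).
  S_0 = Σ v_i r_i = 12·8 + 3·9 + 3·11 + 9·10 + 12·1 = 258 ≡ 11.
  S_1 = Σ v_i α_i r_i = 12·9·8 + 3·11·9 + 3·8·11 + 9·3·10 + 12·10·1 = 1815 ≡ 8.
  α_i^2 mod 13 = [3, 4, 12, 9, 9].
  S_2 = Σ v_i α_i^2 r_i = 12·3·8 + 3·4·9 + 3·12·11 + 9·9·10 + 12·9·1 = 1710 ≡ 7.
  S = (11, 8, 7) ≠ 0, so r is not a codeword (an error is present).
Step 3: locate the error. For a single error e at position i, S_ℓ = v_i·e·α_i^ℓ, so α_err = S_1/S_0.
  S_0^{−1} = 11^{−1} = 6 (mod 13), so α_err = 8·6 = 48 ≡ 9 = α_1. Error position i = 1.
  Consistency check: S_2/S_1 = 7·5 = 35 ≡ 9 = α_err ✓ (single-error assumption holds).
Step 4: error magnitude e = S_0/v_1 = S_0·∏_{j≠1}(α_1 − α_j) = 11·12 = 132 ≡ 2 (mod 13).
Step 5: correct position 1: c_1 = r_1 − e = 8 − 2 ≡ 6 (mod 13). Hence c = [6, 9, 11, 10, 1].
  Check: interpolating c through the α_i gives m(x) = 12 + 8·x (degree < 2) with m(α_i) = c_i for every i, so c is indeed a codeword.


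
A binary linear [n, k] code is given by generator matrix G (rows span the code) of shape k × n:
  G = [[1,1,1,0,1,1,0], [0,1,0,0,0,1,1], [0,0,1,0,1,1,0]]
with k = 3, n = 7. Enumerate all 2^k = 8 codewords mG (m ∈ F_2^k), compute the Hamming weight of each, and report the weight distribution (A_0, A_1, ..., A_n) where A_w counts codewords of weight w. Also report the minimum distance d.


Weight distribution: A_0 = 1, A_2 = 1, A_3 = 3, A_4 = 2, A_5 = 1. Minimum distance d = 2.

Enumerate all 2^3 = 8 messages m ∈ F_2^3.
For each, compute codeword c = mG in F_2^7, then tally its weight.
  m = 000 → c = 0000000, weight = 0.
  m = 100 → c = 1110110, weight = 5.
  m = 010 → c = 0100011, weight = 3.
  m = 110 → c = 1010101, weight = 4.
  m = 001 → c = 0010110, weight = 3.
  m = 101 → c = 1100000, weight = 2.
  m = 011 → c = 0110101, weight = 4.
  m = 111 → c = 1000011, weight = 3.
Tally weights:
  weight 0: 1 codewords.
  weight 2: 1 codewords.
  weight 3: 3 codewords.
  weight 4: 2 codewords.
  weight 5: 1 codewords.
Minimum distance d = smallest w > 0 with A_w > 0 = 2.
Sanity: Σ A_w = 8 = 2^3 = 8 ✓.


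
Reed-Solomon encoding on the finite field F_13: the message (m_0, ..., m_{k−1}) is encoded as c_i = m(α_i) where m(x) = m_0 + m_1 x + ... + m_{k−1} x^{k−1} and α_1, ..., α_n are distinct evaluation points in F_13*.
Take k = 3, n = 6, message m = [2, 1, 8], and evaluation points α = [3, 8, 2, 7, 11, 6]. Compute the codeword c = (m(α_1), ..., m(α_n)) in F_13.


c = [12, 2, 10, 11, 6, 10]

Message polynomial: m(x) = 2 + 1·x + 8·x^2 (mod 13).
For each evaluation point α_i, compute m(α_i) mod 13:
  α_1 = 3: Horner steps 8 → 12 → 12, so m(3) = 12.
  α_2 = 8: Horner steps 8 → 0 → 2, so m(8) = 2.
  α_3 = 2: Horner steps 8 → 4 → 10, so m(2) = 10.
  α_4 = 7: Horner steps 8 → 5 → 11, so m(7) = 11.
  α_5 = 11: Horner steps 8 → 11 → 6, so m(11) = 6.
  α_6 = 6: Horner steps 8 → 10 → 10, so m(6) = 10.
Codeword c = [12, 2, 10, 11, 6, 10] ∈ F_13^6.


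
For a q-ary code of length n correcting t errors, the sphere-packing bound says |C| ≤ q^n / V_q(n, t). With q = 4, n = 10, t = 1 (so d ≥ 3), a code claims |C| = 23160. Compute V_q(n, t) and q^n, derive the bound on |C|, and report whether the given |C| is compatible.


V_q(n, t) = 31, q^n = 1048576, Hamming bound = 33825, |C| = 23160 ≤ bound (satisfied).

Step 1: Compute V_q(n, t) = Σ_{j=0}^1 C(n, j) (q−1)^j.
  j = 0: C(10,0)·(3)^0 = 1·1 = 1.
  j = 1: C(10,1)·(3)^1 = 10·3 = 30.
  V_q(n, t) = 1 + 30 = 31.
Step 2: q^n = 4^10 = 1048576.
Step 3: Hamming bound ⌊q^n / V_q(n,t)⌋ = ⌊1048576/31⌋ = 33825.
Step 4: Compare |C| = 23160 to 33825: satisfied.
The claimed |C| lies below the Hamming bound.


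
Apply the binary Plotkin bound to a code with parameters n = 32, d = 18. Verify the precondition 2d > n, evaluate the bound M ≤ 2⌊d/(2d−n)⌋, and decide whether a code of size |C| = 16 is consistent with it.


Plotkin bound M ≤ 8; given |C| = 16 > bound (violated).

Check applicability: 2d = 36, n = 32.
2d − n = 4 > 0, so Plotkin applies.
Compute d/(2d−n) = 18/4 ≈ 4.5000.
⌊d/(2d−n)⌋ = 4.
Plotkin bound: M ≤ 2·4 = 8.
Given |C| = 16, check: VIOLATED.
This |C| is above the Plotkin bound, so no binary code with n = 32, d = 18 and 16 codewords exists.


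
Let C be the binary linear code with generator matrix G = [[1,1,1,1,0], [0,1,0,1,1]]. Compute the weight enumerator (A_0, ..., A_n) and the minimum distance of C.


Weight distribution: A_0 = 1, A_3 = 2, A_4 = 1. Minimum distance d = 3.

Enumerate all 2^2 = 4 messages m ∈ F_2^2.
For each, compute codeword c = mG in F_2^5, then tally its weight.
  m = 00 → c = 00000, weight = 0.
  m = 10 → c = 11110, weight = 4.
  m = 01 → c = 01011, weight = 3.
  m = 11 → c = 10101, weight = 3.
Tally weights:
  weight 0: 1 codewords.
  weight 3: 2 codewords.
  weight 4: 1 codewords.
Minimum distance d = smallest w > 0 with A_w > 0 = 3.
Sanity: Σ A_w = 4 = 2^2 = 4 ✓.


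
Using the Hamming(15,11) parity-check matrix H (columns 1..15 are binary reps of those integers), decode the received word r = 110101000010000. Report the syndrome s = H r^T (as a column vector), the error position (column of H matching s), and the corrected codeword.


s = (1, 0, 1, 0)^T, error position = 10, corrected codeword c = 110101000110000

Compute s = H r^T mod 2 one row at a time:
  s_1 = 0 + 0 + 0 + 1 + 0 + 0 + 0 + 0 = 1 ≡ 1 (mod 2).
  s_2 = 1 + 0 + 1 + 0 + 0 + 0 + 0 + 0 = 2 ≡ 0 (mod 2).
  s_3 = 1 + 0 + 1 + 0 + 0 + 1 + 0 + 0 = 3 ≡ 1 (mod 2).
  s_4 = 1 + 0 + 0 + 0 + 0 + 1 + 0 + 0 = 2 ≡ 0 (mod 2).
s = (1, 0, 1, 0)^T — this equals column 10 of H (binary 1010), so error is at position 10.
Correct: flip bit 10 of r = 110101000010000 to get c = 110101000110000.


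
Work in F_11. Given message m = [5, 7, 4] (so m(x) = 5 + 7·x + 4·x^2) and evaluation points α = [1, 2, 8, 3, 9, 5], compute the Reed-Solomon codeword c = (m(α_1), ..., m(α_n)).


c = [5, 2, 9, 7, 7, 8]

Message polynomial: m(x) = 5 + 7·x + 4·x^2 (mod 11).
For each evaluation point α_i, compute m(α_i) mod 11:
  α_1 = 1: Horner steps 4 → 0 → 5, so m(1) = 5.
  α_2 = 2: Horner steps 4 → 4 → 2, so m(2) = 2.
  α_3 = 8: Horner steps 4 → 6 → 9, so m(8) = 9.
  α_4 = 3: Horner steps 4 → 8 → 7, so m(3) = 7.
  α_5 = 9: Horner steps 4 → 10 → 7, so m(9) = 7.
  α_6 = 5: Horner steps 4 → 5 → 8, so m(5) = 8.
Codeword c = [5, 2, 9, 7, 7, 8] ∈ F_11^6.


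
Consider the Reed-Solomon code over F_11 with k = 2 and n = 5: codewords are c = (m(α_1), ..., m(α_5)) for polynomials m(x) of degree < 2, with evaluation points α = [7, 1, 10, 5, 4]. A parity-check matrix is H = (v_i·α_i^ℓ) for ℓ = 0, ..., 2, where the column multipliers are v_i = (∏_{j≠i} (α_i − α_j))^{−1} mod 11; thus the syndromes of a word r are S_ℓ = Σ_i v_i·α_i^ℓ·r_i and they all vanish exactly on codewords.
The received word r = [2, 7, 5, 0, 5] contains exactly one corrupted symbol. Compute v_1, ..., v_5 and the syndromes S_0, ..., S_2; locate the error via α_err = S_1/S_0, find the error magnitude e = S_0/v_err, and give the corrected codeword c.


S = (6, 2, 8), error at position 5, error magnitude e = 6, c = [2, 7, 5, 0, 10].

Step 1: column multipliers v_i = (∏_{j≠i}(α_i − α_j))^{−1} mod 11.
  i = 1 (α = 7): (7−1)(7−10)(7−5)(7−4) = 6·(−3)·2·3 = −108 ≡ 2, so v_1 = 2^{−1} = 6 (mod 11).
  i = 2 (α = 1): (1−7)(1−10)(1−5)(1−4) = (−6)·(−9)·(−4)·(−3) = 648 ≡ 10, so v_2 = 10^{−1} = 10 (mod 11).
  i = 3 (α = 10): (10−7)(10−1)(10−5)(10−4) = 3·9·5·6 = 810 ≡ 7, so v_3 = 7^{−1} = 8 (mod 11).
  i = 4 (α = 5): (5−7)(5−1)(5−10)(5−4) = (−2)·4·(−5)·1 = 40 ≡ 7, so v_4 = 7^{−1} = 8 (mod 11).
  i = 5 (α = 4): (4−7)(4−1)(4−10)(4−5) = (−3)·3·(−6)·(−1) = −54 ≡ 1, so v_5 = 1^{−1} = 1 (mod 11).
  v = [6, 10, 8, 8, 1].
Step 2: syndromes of r = [2, 7, 5, 0, 5] (all sums mod 11).
  S_0 = Σ v_i r_i = 6·2 + 10·7 + 8·5 + 8·0 + 1·5 = 127 ≡ 6.
  S_1 = Σ v_i α_i r_i = 6·7·2 + 10·1·7 + 8·10·5 + 8·5·0 + 1·4·5 = 574 ≡ 2.
  α_i^2 mod 11 = [5, 1, 1, 3, 5].
  S_2 = Σ v_i α_i^2 r_i = 6·5·2 + 10·1·7 + 8·1·5 + 8·3·0 + 1·5·5 = 195 ≡ 8.
  S = (6, 2, 8) ≠ 0, so r is not a codeword (an error is present).
Step 3: locate the error. For a single error e at position i, S_ℓ = v_i·e·α_i^ℓ, so α_err = S_1/S_0.
  S_0^{−1} = 6^{−1} = 2 (mod 11), so α_err = 2·2 = 4 ≡ 4 = α_5. Error position i = 5.
  Consistency check: S_2/S_1 = 8·6 = 48 ≡ 4 = α_err ✓ (single-error assumption holds).
Step 4: error magnitude e = S_0/v_5 = S_0·∏_{j≠5}(α_5 − α_j) = 6·1 = 6 ≡ 6 (mod 11).
Step 5: correct position 5: c_5 = r_5 − e = 5 − 6 ≡ 10 (mod 11). Hence c = [2, 7, 5, 0, 10].
  Check: interpolating c through the α_i gives m(x) = 6 + 1·x (degree < 2) with m(α_i) = c_i for every i, so c is indeed a codeword.


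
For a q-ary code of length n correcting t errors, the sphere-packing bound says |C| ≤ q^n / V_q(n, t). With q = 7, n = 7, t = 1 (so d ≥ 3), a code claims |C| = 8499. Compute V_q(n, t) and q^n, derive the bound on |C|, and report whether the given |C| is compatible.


V_q(n, t) = 43, q^n = 823543, Hamming bound = 19152, |C| = 8499 ≤ bound (satisfied).

Step 1: Compute V_q(n, t) = Σ_{j=0}^1 C(n, j) (q−1)^j.
  j = 0: C(7,0)·(6)^0 = 1·1 = 1.
  j = 1: C(7,1)·(6)^1 = 7·6 = 42.
  V_q(n, t) = 1 + 42 = 43.
Step 2: q^n = 7^7 = 823543.
Step 3: Hamming bound ⌊q^n / V_q(n,t)⌋ = ⌊823543/43⌋ = 19152.
Step 4: Compare |C| = 8499 to 19152: satisfied.
The claimed |C| lies below the Hamming bound.


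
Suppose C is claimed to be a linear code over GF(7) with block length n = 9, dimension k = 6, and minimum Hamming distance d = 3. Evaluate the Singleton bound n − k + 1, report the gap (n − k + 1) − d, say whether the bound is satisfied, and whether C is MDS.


Singleton RHS = n − k + 1 = 4, slack = 1, bound satisfied, not MDS.

Singleton bound: d ≤ n − k + 1.
Here n = 9, k = 6, so n − k + 1 = 4.
Given d = 3, check d ≤ 4: YES.
Slack = (n − k + 1) − d = 1.
The code is NOT MDS (slack = 1 > 0).
Description: the claimed parameters are [9, 6, 3]_7; such a code would be non-MDS.


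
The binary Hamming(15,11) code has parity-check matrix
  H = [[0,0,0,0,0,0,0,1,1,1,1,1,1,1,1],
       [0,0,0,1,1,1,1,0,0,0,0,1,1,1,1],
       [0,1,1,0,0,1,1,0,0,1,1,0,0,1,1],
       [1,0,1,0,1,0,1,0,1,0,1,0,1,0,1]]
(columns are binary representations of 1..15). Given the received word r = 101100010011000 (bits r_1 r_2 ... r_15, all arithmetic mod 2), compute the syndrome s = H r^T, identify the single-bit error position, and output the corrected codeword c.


s = (1, 0, 0, 1)^T, error position = 9, corrected codeword c = 101100011011000

Compute s = H r^T mod 2 one row at a time:
  s_1 = 1 + 0 + 0 + 1 + 1 + 0 + 0 + 0 = 3 ≡ 1 (mod 2).
  s_2 = 1 + 0 + 0 + 0 + 1 + 0 + 0 + 0 = 2 ≡ 0 (mod 2).
  s_3 = 0 + 1 + 0 + 0 + 0 + 1 + 0 + 0 = 2 ≡ 0 (mod 2).
  s_4 = 1 + 1 + 0 + 0 + 0 + 1 + 0 + 0 = 3 ≡ 1 (mod 2).
s = (1, 0, 0, 1)^T — this equals column 9 of H (binary 1001), so error is at position 9.
Correct: flip bit 9 of r = 101100010011000 to get c = 101100011011000.


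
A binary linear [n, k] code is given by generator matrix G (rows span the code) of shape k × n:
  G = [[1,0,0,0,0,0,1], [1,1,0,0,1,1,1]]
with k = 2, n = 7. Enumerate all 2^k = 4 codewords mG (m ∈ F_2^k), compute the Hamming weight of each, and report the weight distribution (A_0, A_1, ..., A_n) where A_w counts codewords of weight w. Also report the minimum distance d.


Weight distribution: A_0 = 1, A_2 = 1, A_3 = 1, A_5 = 1. Minimum distance d = 2.

Enumerate all 2^2 = 4 messages m ∈ F_2^2.
For each, compute codeword c = mG in F_2^7, then tally its weight.
  m = 00 → c = 0000000, weight = 0.
  m = 10 → c = 1000001, weight = 2.
  m = 01 → c = 1100111, weight = 5.
  m = 11 → c = 0100110, weight = 3.
Tally weights:
  weight 0: 1 codewords.
  weight 2: 1 codewords.
  weight 3: 1 codewords.
  weight 5: 1 codewords.
Minimum distance d = smallest w > 0 with A_w > 0 = 2.
Sanity: Σ A_w = 4 = 2^2 = 4 ✓.


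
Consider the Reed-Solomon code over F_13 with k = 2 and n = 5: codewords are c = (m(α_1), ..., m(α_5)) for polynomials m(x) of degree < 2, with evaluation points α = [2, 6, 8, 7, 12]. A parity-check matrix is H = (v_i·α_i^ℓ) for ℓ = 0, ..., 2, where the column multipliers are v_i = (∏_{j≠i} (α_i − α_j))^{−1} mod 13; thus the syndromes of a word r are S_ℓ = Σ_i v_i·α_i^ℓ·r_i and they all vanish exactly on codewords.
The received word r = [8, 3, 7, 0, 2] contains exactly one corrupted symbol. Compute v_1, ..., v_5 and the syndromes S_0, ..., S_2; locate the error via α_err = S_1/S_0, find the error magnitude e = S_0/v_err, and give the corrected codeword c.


S = (5, 9, 11), error at position 4, error magnitude e = 8, c = [8, 3, 7, 5, 2].

Step 1: column multipliers v_i = (∏_{j≠i}(α_i − α_j))^{−1} mod 13.
  i = 1 (α = 2): (2−6)(2−8)(2−7)(2−12) = (−4)·(−6)·(−5)·(−10) = 1200 ≡ 4, so v_1 = 4^{−1} = 10 (mod 13).
  i = 2 (α = 6): (6−2)(6−8)(6−7)(6−12) = 4·(−2)·(−1)·(−6) = −48 ≡ 4, so v_2 = 4^{−1} = 10 (mod 13).
  i = 3 (α = 8): (8−2)(8−6)(8−7)(8−12) = 6·2·1·(−4) = −48 ≡ 4, so v_3 = 4^{−1} = 10 (mod 13).
  i = 4 (α = 7): (7−2)(7−6)(7−8)(7−12) = 5·1·(−1)·(−5) = 25 ≡ 12, so v_4 = 12^{−1} = 12 (mod 13).
  i = 5 (α = 12): (12−2)(12−6)(12−8)(12−7) = 10·6·4·5 = 1200 ≡ 4, so v_5 = 4^{−1} = 10 (mod 13).
  v = [10, 10, 10, 12, 10].
Step 2: syndromes of r = [8, 3, 7, 0, 2] (all sums mod 13).
  S_0 = Σ v_i r_i = 10·8 + 10·3 + 10·7 + 12·0 + 10·2 = 200 ≡ 5.
  S_1 = Σ v_i α_i r_i = 10·2·8 + 10·6·3 + 10·8·7 + 12·7·0 + 10·12·2 = 1140 ≡ 9.
  α_i^2 mod 13 = [4, 10, 12, 10, 1].
  S_2 = Σ v_i α_i^2 r_i = 10·4·8 + 10·10·3 + 10·12·7 + 12·10·0 + 10·1·2 = 1480 ≡ 11.
  S = (5, 9, 11) ≠ 0, so r is not a codeword (an error is present).
Step 3: locate the error. For a single error e at position i, S_ℓ = v_i·e·α_i^ℓ, so α_err = S_1/S_0.
  S_0^{−1} = 5^{−1} = 8 (mod 13), so α_err = 9·8 = 72 ≡ 7 = α_4. Error position i = 4.
  Consistency check: S_2/S_1 = 11·3 = 33 ≡ 7 = α_err ✓ (single-error assumption holds).
Step 4: error magnitude e = S_0/v_4 = S_0·∏_{j≠4}(α_4 − α_j) = 5·12 = 60 ≡ 8 (mod 13).
Step 5: correct position 4: c_4 = r_4 − e = 0 − 8 ≡ 5 (mod 13). Hence c = [8, 3, 7, 5, 2].
  Check: interpolating c through the α_i gives m(x) = 4 + 2·x (degree < 2) with m(α_i) = c_i for every i, so c is indeed a codeword.


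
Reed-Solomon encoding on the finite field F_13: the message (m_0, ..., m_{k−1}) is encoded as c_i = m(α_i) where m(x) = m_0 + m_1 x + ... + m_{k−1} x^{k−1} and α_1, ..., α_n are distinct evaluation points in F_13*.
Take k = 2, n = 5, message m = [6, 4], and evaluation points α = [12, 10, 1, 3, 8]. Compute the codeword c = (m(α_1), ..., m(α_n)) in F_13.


c = [2, 7, 10, 5, 12]

Message polynomial: m(x) = 6 + 4·x (mod 13).
For each evaluation point α_i, compute m(α_i) mod 13:
  α_1 = 12: Horner steps 4 → 2, so m(12) = 2.
  α_2 = 10: Horner steps 4 → 7, so m(10) = 7.
  α_3 = 1: Horner steps 4 → 10, so m(1) = 10.
  α_4 = 3: Horner steps 4 → 5, so m(3) = 5.
  α_5 = 8: Horner steps 4 → 12, so m(8) = 12.
Codeword c = [2, 7, 10, 5, 12] ∈ F_13^5.


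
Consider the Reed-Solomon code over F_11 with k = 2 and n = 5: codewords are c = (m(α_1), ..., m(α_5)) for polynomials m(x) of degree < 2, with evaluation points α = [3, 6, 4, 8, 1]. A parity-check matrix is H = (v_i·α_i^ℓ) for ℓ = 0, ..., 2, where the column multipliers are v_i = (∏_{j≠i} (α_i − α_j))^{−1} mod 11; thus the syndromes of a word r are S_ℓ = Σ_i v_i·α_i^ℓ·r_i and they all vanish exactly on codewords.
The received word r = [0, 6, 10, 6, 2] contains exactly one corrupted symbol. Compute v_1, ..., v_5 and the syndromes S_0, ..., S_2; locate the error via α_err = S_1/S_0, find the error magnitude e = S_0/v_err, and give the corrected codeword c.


S = (7, 9, 10), error at position 2, error magnitude e = 9, c = [0, 8, 10, 6, 2].

Step 1: column multipliers v_i = (∏_{j≠i}(α_i − α_j))^{−1} mod 11.
  i = 1 (α = 3): (3−6)(3−4)(3−8)(3−1) = (−3)·(−1)·(−5)·2 = −30 ≡ 3, so v_1 = 3^{−1} = 4 (mod 11).
  i = 2 (α = 6): (6−3)(6−4)(6−8)(6−1) = 3·2·(−2)·5 = −60 ≡ 6, so v_2 = 6^{−1} = 2 (mod 11).
  i = 3 (α = 4): (4−3)(4−6)(4−8)(4−1) = 1·(−2)·(−4)·3 = 24 ≡ 2, so v_3 = 2^{−1} = 6 (mod 11).
  i = 4 (α = 8): (8−3)(8−6)(8−4)(8−1) = 5·2·4·7 = 280 ≡ 5, so v_4 = 5^{−1} = 9 (mod 11).
  i = 5 (α = 1): (1−3)(1−6)(1−4)(1−8) = (−2)·(−5)·(−3)·(−7) = 210 ≡ 1, so v_5 = 1^{−1} = 1 (mod 11).
  v = [4, 2, 6, 9, 1].
Step 2: syndromes of r = [0, 6, 10, 6, 2] (all sums mod 11).
  S_0 = Σ v_i r_i = 4·0 + 2·6 + 6·10 + 9·6 + 1·2 = 128 ≡ 7.
  S_1 = Σ v_i α_i r_i = 4·3·0 + 2·6·6 + 6·4·10 + 9·8·6 + 1·1·2 = 746 ≡ 9.
  α_i^2 mod 11 = [9, 3, 5, 9, 1].
  S_2 = Σ v_i α_i^2 r_i = 4·9·0 + 2·3·6 + 6·5·10 + 9·9·6 + 1·1·2 = 824 ≡ 10.
  S = (7, 9, 10) ≠ 0, so r is not a codeword (an error is present).
Step 3: locate the error. For a single error e at position i, S_ℓ = v_i·e·α_i^ℓ, so α_err = S_1/S_0.
  S_0^{−1} = 7^{−1} = 8 (mod 11), so α_err = 9·8 = 72 ≡ 6 = α_2. Error position i = 2.
  Consistency check: S_2/S_1 = 10·5 = 50 ≡ 6 = α_err ✓ (single-error assumption holds).
Step 4: error magnitude e = S_0/v_2 = S_0·∏_{j≠2}(α_2 − α_j) = 7·6 = 42 ≡ 9 (mod 11).
Step 5: correct position 2: c_2 = r_2 − e = 6 − 9 ≡ 8 (mod 11). Hence c = [0, 8, 10, 6, 2].
  Check: interpolating c through the α_i gives m(x) = 3 + 10·x (degree < 2) with m(α_i) = c_i for every i, so c is indeed a codeword.


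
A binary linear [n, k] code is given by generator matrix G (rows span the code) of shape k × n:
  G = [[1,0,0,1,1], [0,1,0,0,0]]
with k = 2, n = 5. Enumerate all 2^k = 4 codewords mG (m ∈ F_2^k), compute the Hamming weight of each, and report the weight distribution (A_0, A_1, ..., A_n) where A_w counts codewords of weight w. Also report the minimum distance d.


Weight distribution: A_0 = 1, A_1 = 1, A_3 = 1, A_4 = 1. Minimum distance d = 1.

Enumerate all 2^2 = 4 messages m ∈ F_2^2.
For each, compute codeword c = mG in F_2^5, then tally its weight.
  m = 00 → c = 00000, weight = 0.
  m = 10 → c = 10011, weight = 3.
  m = 01 → c = 01000, weight = 1.
  m = 11 → c = 11011, weight = 4.
Tally weights:
  weight 0: 1 codewords.
  weight 1: 1 codewords.
  weight 3: 1 codewords.
  weight 4: 1 codewords.
Minimum distance d = smallest w > 0 with A_w > 0 = 1.
Sanity: Σ A_w = 4 = 2^2 = 4 ✓.


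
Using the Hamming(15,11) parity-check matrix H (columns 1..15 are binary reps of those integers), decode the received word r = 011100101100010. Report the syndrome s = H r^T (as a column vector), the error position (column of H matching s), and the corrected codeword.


s = (1, 1, 1, 1)^T, error position = 15, corrected codeword c = 011100101100011

Compute s = H r^T mod 2 one row at a time:
  s_1 = 0 + 1 + 1 + 0 + 0 + 0 + 1 + 0 = 3 ≡ 1 (mod 2).
  s_2 = 1 + 0 + 0 + 1 + 0 + 0 + 1 + 0 = 3 ≡ 1 (mod 2).
  s_3 = 1 + 1 + 0 + 1 + 1 + 0 + 1 + 0 = 5 ≡ 1 (mod 2).
  s_4 = 0 + 1 + 0 + 1 + 1 + 0 + 0 + 0 = 3 ≡ 1 (mod 2).
s = (1, 1, 1, 1)^T — this equals column 15 of H (binary 1111), so error is at position 15.
Correct: flip bit 15 of r = 011100101100010 to get c = 011100101100011.


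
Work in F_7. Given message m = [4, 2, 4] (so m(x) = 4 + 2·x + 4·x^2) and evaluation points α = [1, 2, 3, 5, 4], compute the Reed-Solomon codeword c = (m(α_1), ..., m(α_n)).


c = [3, 3, 4, 2, 6]

Message polynomial: m(x) = 4 + 2·x + 4·x^2 (mod 7).
For each evaluation point α_i, compute m(α_i) mod 7:
  α_1 = 1: Horner steps 4 → 6 → 3, so m(1) = 3.
  α_2 = 2: Horner steps 4 → 3 → 3, so m(2) = 3.
  α_3 = 3: Horner steps 4 → 0 → 4, so m(3) = 4.
  α_4 = 5: Horner steps 4 → 1 → 2, so m(5) = 2.
  α_5 = 4: Horner steps 4 → 4 → 6, so m(4) = 6.
Codeword c = [3, 3, 4, 2, 6] ∈ F_7^5.


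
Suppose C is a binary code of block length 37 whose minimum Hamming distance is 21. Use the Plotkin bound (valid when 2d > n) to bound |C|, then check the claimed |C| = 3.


Plotkin bound M ≤ 8; given |C| = 3 ≤ bound (satisfied).

Check applicability: 2d = 42, n = 37.
2d − n = 5 > 0, so Plotkin applies.
Compute d/(2d−n) = 21/5 ≈ 4.2000.
⌊d/(2d−n)⌋ = 4.
Plotkin bound: M ≤ 2·4 = 8.
Given |C| = 3, check: satisfied.
This |C| is below the Plotkin bound.


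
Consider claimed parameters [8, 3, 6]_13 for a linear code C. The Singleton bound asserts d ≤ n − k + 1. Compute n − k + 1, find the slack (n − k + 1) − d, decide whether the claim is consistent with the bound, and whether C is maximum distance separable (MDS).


Singleton RHS = n − k + 1 = 6, slack = 0, bound satisfied, MDS.

Singleton bound: d ≤ n − k + 1.
Here n = 8, k = 3, so n − k + 1 = 6.
Given d = 6, check d ≤ 6: YES.
Slack = (n − k + 1) − d = 0.
The code is MDS (slack = 0).
Description: the claimed parameters are [8, 3, 6]_13; such a code would be MDS (meets Singleton bound).


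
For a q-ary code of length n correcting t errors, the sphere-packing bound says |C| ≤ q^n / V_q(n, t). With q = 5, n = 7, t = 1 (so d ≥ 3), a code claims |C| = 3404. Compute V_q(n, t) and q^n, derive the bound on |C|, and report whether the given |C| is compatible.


V_q(n, t) = 29, q^n = 78125, Hamming bound = 2693, |C| = 3404 > bound (violated).

Step 1: Compute V_q(n, t) = Σ_{j=0}^1 C(n, j) (q−1)^j.
  j = 0: C(7,0)·(4)^0 = 1·1 = 1.
  j = 1: C(7,1)·(4)^1 = 7·4 = 28.
  V_q(n, t) = 1 + 28 = 29.
Step 2: q^n = 5^7 = 78125.
Step 3: Hamming bound ⌊q^n / V_q(n,t)⌋ = ⌊78125/29⌋ = 2693.
Step 4: Compare |C| = 3404 to 2693: violated.
The claimed |C| lies above the Hamming bound, so no 5-ary code of length 7 with d ≥ 3 can have 3404 codewords.


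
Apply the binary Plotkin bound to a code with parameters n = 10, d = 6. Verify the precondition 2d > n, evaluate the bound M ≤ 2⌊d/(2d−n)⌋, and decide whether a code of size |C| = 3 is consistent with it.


Plotkin bound M ≤ 6; given |C| = 3 ≤ bound (satisfied).

Check applicability: 2d = 12, n = 10.
2d − n = 2 > 0, so Plotkin applies.
Compute d/(2d−n) = 6/2 ≈ 3.0000.
⌊d/(2d−n)⌋ = 3.
Plotkin bound: M ≤ 2·3 = 6.
Given |C| = 3, check: satisfied.
This |C| is below the Plotkin bound.


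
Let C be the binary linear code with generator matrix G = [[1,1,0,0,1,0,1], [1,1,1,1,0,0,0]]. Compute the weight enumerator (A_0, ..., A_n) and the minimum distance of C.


Weight distribution: A_0 = 1, A_4 = 3. Minimum distance d = 4.

Enumerate all 2^2 = 4 messages m ∈ F_2^2.
For each, compute codeword c = mG in F_2^7, then tally its weight.
  m = 00 → c = 0000000, weight = 0.
  m = 10 → c = 1100101, weight = 4.
  m = 01 → c = 1111000, weight = 4.
  m = 11 → c = 0011101, weight = 4.
Tally weights:
  weight 0: 1 codewords.
  weight 4: 3 codewords.
Minimum distance d = smallest w > 0 with A_w > 0 = 4.
Sanity: Σ A_w = 4 = 2^2 = 4 ✓.


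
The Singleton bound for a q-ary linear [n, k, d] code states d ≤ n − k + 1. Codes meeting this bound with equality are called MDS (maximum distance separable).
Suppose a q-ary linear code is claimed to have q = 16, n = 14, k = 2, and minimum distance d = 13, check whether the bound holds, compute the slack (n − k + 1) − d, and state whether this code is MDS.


Singleton RHS = n − k + 1 = 13, slack = 0, bound satisfied, MDS.

Singleton bound: d ≤ n − k + 1.
Here n = 14, k = 2, so n − k + 1 = 13.
Given d = 13, check d ≤ 13: YES.
Slack = (n − k + 1) − d = 0.
The code is MDS (slack = 0).
Description: the claimed parameters are [14, 2, 13]_16; such a code would be MDS (meets Singleton bound).


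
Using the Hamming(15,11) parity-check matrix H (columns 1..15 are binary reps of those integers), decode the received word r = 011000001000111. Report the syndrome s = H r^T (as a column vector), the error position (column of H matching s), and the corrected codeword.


s = (0, 1, 0, 0)^T, error position = 4, corrected codeword c = 011100001000111

Compute s = H r^T mod 2 one row at a time:
  s_1 = 0 + 1 + 0 + 0 + 0 + 1 + 1 + 1 = 4 ≡ 0 (mod 2).
  s_2 = 0 + 0 + 0 + 0 + 0 + 1 + 1 + 1 = 3 ≡ 1 (mod 2).
  s_3 = 1 + 1 + 0 + 0 + 0 + 0 + 1 + 1 = 4 ≡ 0 (mod 2).
  s_4 = 0 + 1 + 0 + 0 + 1 + 0 + 1 + 1 = 4 ≡ 0 (mod 2).
s = (0, 1, 0, 0)^T — this equals column 4 of H (binary 0100), so error is at position 4.
Correct: flip bit 4 of r = 011000001000111 to get c = 011100001000111.


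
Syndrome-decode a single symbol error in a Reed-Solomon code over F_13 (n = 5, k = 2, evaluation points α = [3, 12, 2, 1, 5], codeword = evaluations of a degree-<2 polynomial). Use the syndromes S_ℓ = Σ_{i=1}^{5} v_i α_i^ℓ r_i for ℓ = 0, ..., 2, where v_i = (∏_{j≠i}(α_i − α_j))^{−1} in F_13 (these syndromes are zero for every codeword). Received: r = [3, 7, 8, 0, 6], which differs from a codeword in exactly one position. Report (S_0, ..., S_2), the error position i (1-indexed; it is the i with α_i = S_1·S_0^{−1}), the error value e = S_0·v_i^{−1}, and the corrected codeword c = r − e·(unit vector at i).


S = (10, 3, 10), error at position 2, error magnitude e = 10, c = [3, 10, 8, 0, 6].

Step 1: column multipliers v_i = (∏_{j≠i}(α_i − α_j))^{−1} mod 13.
  i = 1 (α = 3): (3−12)(3−2)(3−1)(3−5) = (−9)·1·2·(−2) = 36 ≡ 10, so v_1 = 10^{−1} = 4 (mod 13).
  i = 2 (α = 12): (12−3)(12−2)(12−1)(12−5) = 9·10·11·7 = 6930 ≡ 1, so v_2 = 1^{−1} = 1 (mod 13).
  i = 3 (α = 2): (2−3)(2−12)(2−1)(2−5) = (−1)·(−10)·1·(−3) = −30 ≡ 9, so v_3 = 9^{−1} = 3 (mod 13).
  i = 4 (α = 1): (1−3)(1−12)(1−2)(1−5) = (−2)·(−11)·(−1)·(−4) = 88 ≡ 10, so v_4 = 10^{−1} = 4 (mod 13).
  i = 5 (α = 5): (5−3)(5−12)(5−2)(5−1) = 2·(−7)·3·4 = −168 ≡ 1, so v_5 = 1^{−1} = 1 (mod 13).
  v = [4, 1, 3, 4, 1].
Step 2: syndromes of r = [3, 7, 8, 0, 6] (all sums mod 13).
  S_0 = Σ v_i r_i = 4·3 + 1·7 + 3·8 + 4·0 + 1·6 = 49 ≡ 10.
  S_1 = Σ v_i α_i r_i = 4·3·3 + 1·12·7 + 3·2·8 + 4·1·0 + 1·5·6 = 198 ≡ 3.
  α_i^2 mod 13 = [9, 1, 4, 1, 12].
  S_2 = Σ v_i α_i^2 r_i = 4·9·3 + 1·1·7 + 3·4·8 + 4·1·0 + 1·12·6 = 283 ≡ 10.
  S = (10, 3, 10) ≠ 0, so r is not a codeword (an error is present).
Step 3: locate the error. For a single error e at position i, S_ℓ = v_i·e·α_i^ℓ, so α_err = S_1/S_0.
  S_0^{−1} = 10^{−1} = 4 (mod 13), so α_err = 3·4 = 12 ≡ 12 = α_2. Error position i = 2.
  Consistency check: S_2/S_1 = 10·9 = 90 ≡ 12 = α_err ✓ (single-error assumption holds).
Step 4: error magnitude e = S_0/v_2 = S_0·∏_{j≠2}(α_2 − α_j) = 10·1 = 10 ≡ 10 (mod 13).
Step 5: correct position 2: c_2 = r_2 − e = 7 − 10 ≡ 10 (mod 13). Hence c = [3, 10, 8, 0, 6].
  Check: interpolating c through the α_i gives m(x) = 5 + 8·x (degree < 2) with m(α_i) = c_i for every i, so c is indeed a codeword.


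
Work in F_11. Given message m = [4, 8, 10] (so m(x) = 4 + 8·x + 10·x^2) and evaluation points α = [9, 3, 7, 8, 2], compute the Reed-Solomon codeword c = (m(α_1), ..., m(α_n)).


c = [6, 8, 0, 4, 5]

Message polynomial: m(x) = 4 + 8·x + 10·x^2 (mod 11).
For each evaluation point α_i, compute m(α_i) mod 11:
  α_1 = 9: Horner steps 10 → 10 → 6, so m(9) = 6.
  α_2 = 3: Horner steps 10 → 5 → 8, so m(3) = 8.
  α_3 = 7: Horner steps 10 → 1 → 0, so m(7) = 0.
  α_4 = 8: Horner steps 10 → 0 → 4, so m(8) = 4.
  α_5 = 2: Horner steps 10 → 6 → 5, so m(2) = 5.
Codeword c = [6, 8, 0, 4, 5] ∈ F_11^5.


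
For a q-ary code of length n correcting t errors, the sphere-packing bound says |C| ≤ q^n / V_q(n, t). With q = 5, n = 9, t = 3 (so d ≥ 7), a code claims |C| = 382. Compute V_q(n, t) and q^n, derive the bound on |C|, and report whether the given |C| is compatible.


V_q(n, t) = 5989, q^n = 1953125, Hamming bound = 326, |C| = 382 > bound (violated).

Step 1: Compute V_q(n, t) = Σ_{j=0}^3 C(n, j) (q−1)^j.
  j = 0: C(9,0)·(4)^0 = 1·1 = 1.
  j = 1: C(9,1)·(4)^1 = 9·4 = 36.
  j = 2: C(9,2)·(4)^2 = 36·16 = 576.
  j = 3: C(9,3)·(4)^3 = 84·64 = 5376.
  V_q(n, t) = 1 + 36 + 576 + 5376 = 5989.
Step 2: q^n = 5^9 = 1953125.
Step 3: Hamming bound ⌊q^n / V_q(n,t)⌋ = ⌊1953125/5989⌋ = 326.
Step 4: Compare |C| = 382 to 326: violated.
The claimed |C| lies above the Hamming bound, so no 5-ary code of length 9 with d ≥ 7 can have 382 codewords.


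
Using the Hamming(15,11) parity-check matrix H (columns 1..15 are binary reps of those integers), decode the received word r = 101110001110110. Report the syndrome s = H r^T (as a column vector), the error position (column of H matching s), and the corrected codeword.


s = (1, 0, 0, 0)^T, error position = 8, corrected codeword c = 101110011110110

Compute s = H r^T mod 2 one row at a time:
  s_1 = 0 + 1 + 1 + 1 + 0 + 1 + 1 + 0 = 5 ≡ 1 (mod 2).
  s_2 = 1 + 1 + 0 + 0 + 0 + 1 + 1 + 0 = 4 ≡ 0 (mod 2).
  s_3 = 0 + 1 + 0 + 0 + 1 + 1 + 1 + 0 = 4 ≡ 0 (mod 2).
  s_4 = 1 + 1 + 1 + 0 + 1 + 1 + 1 + 0 = 6 ≡ 0 (mod 2).
s = (1, 0, 0, 0)^T — this equals column 8 of H (binary 1000), so error is at position 8.
Correct: flip bit 8 of r = 101110001110110 to get c = 101110011110110.


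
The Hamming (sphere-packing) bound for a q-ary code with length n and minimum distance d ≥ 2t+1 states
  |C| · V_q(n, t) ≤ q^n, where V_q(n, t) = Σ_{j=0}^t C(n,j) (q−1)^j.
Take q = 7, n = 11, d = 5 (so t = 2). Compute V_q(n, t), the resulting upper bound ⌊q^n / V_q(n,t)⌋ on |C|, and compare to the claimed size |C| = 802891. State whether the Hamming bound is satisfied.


V_q(n, t) = 2047, q^n = 1977326743, Hamming bound = 965963, |C| = 802891 ≤ bound (satisfied).

Step 1: Compute V_q(n, t) = Σ_{j=0}^2 C(n, j) (q−1)^j.
  j = 0: C(11,0)·(6)^0 = 1·1 = 1.
  j = 1: C(11,1)·(6)^1 = 11·6 = 66.
  j = 2: C(11,2)·(6)^2 = 55·36 = 1980.
  V_q(n, t) = 1 + 66 + 1980 = 2047.
Step 2: q^n = 7^11 = 1977326743.
Step 3: Hamming bound ⌊q^n / V_q(n,t)⌋ = ⌊1977326743/2047⌋ = 965963.
Step 4: Compare |C| = 802891 to 965963: satisfied.
The claimed |C| lies below the Hamming bound.


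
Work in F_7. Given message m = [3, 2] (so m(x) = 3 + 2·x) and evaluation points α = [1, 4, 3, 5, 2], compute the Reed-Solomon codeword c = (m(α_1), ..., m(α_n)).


c = [5, 4, 2, 6, 0]

Message polynomial: m(x) = 3 + 2·x (mod 7).
For each evaluation point α_i, compute m(α_i) mod 7:
  α_1 = 1: Horner steps 2 → 5, so m(1) = 5.
  α_2 = 4: Horner steps 2 → 4, so m(4) = 4.
  α_3 = 3: Horner steps 2 → 2, so m(3) = 2.
  α_4 = 5: Horner steps 2 → 6, so m(5) = 6.
  α_5 = 2: Horner steps 2 → 0, so m(2) = 0.
Codeword c = [5, 4, 2, 6, 0] ∈ F_7^5.


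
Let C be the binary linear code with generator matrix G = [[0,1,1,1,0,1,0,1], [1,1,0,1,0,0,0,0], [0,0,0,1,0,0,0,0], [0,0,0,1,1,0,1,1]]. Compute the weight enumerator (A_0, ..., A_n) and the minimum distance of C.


Weight distribution: A_0 = 1, A_1 = 1, A_2 = 1, A_3 = 2, A_4 = 3, A_5 = 5, A_6 = 3. Minimum distance d = 1.

Enumerate all 2^4 = 16 messages m ∈ F_2^4.
For each, compute codeword c = mG in F_2^8, then tally its weight.
  m = 0000 → c = 00000000, weight = 0.
  m = 1000 → c = 01110101, weight = 5.
  m = 0100 → c = 11010000, weight = 3.
  m = 1100 → c = 10100101, weight = 4.
  m = 0010 → c = 00010000, weight = 1.
  m = 1010 → c = 01100101, weight = 4.
  m = 0110 → c = 11000000, weight = 2.
  m = 1110 → c = 10110101, weight = 5.
  m = 0001 → c = 00011011, weight = 4.
  m = 1001 → c = 01101110, weight = 5.
  m = 0101 → c = 11001011, weight = 5.
  m = 1101 → c = 10111110, weight = 6.
  m = 0011 → c = 00001011, weight = 3.
  m = 1011 → c = 01111110, weight = 6.
  m = 0111 → c = 11011011, weight = 6.
  m = 1111 → c = 10101110, weight = 5.
Tally weights:
  weight 0: 1 codewords.
  weight 1: 1 codewords.
  weight 2: 1 codewords.
  weight 3: 2 codewords.
  weight 4: 3 codewords.
  weight 5: 5 codewords.
  weight 6: 3 codewords.
Minimum distance d = smallest w > 0 with A_w > 0 = 1.
Sanity: Σ A_w = 16 = 2^4 = 16 ✓.


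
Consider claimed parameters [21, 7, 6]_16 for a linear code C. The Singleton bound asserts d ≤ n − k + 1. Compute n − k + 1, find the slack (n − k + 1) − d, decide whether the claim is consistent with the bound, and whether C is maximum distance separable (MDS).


Singleton RHS = n − k + 1 = 15, slack = 9, bound satisfied, not MDS.

Singleton bound: d ≤ n − k + 1.
Here n = 21, k = 7, so n − k + 1 = 15.
Given d = 6, check d ≤ 15: YES.
Slack = (n − k + 1) − d = 9.
The code is NOT MDS (slack = 9 > 0).
Description: the claimed parameters are [21, 7, 6]_16; such a code would be non-MDS.


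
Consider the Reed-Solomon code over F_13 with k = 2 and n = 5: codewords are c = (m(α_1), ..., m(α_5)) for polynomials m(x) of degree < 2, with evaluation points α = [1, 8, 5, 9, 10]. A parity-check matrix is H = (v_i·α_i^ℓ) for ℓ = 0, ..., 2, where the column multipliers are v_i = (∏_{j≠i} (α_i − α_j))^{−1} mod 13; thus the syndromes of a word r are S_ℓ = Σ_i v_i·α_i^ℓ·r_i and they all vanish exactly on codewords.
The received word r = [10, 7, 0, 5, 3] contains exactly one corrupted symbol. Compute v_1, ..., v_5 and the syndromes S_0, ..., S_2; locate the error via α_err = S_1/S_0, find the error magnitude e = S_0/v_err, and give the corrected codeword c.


S = (2, 2, 2), error at position 1, error magnitude e = 2, c = [8, 7, 0, 5, 3].

Step 1: column multipliers v_i = (∏_{j≠i}(α_i − α_j))^{−1} mod 13.
  i = 1 (α = 1): (1−8)(1−5)(1−9)(1−10) = (−7)·(−4)·(−8)·(−9) = 2016 ≡ 1, so v_1 = 1^{−1} = 1 (mod 13).
  i = 2 (α = 8): (8−1)(8−5)(8−9)(8−10) = 7·3·(−1)·(−2) = 42 ≡ 3, so v_2 = 3^{−1} = 9 (mod 13).
  i = 3 (α = 5): (5−1)(5−8)(5−9)(5−10) = 4·(−3)·(−4)·(−5) = −240 ≡ 7, so v_3 = 7^{−1} = 2 (mod 13).
  i = 4 (α = 9): (9−1)(9−8)(9−5)(9−10) = 8·1·4·(−1) = −32 ≡ 7, so v_4 = 7^{−1} = 2 (mod 13).
  i = 5 (α = 10): (10−1)(10−8)(10−5)(10−9) = 9·2·5·1 = 90 ≡ 12, so v_5 = 12^{−1} = 12 (mod 13).
  v = [1, 9, 2, 2, 12].
Step 2: syndromes of r = [10, 7, 0, 5, 3] (all sums mod 13).
  S_0 = Σ v_i r_i = 1·10 + 9·7 + 2·0 + 2·5 + 12·3 = 119 ≡ 2.
  S_1 = Σ v_i α_i r_i = 1·1·10 + 9·8·7 + 2·5·0 + 2·9·5 + 12·10·3 = 964 ≡ 2.
  α_i^2 mod 13 = [1, 12, 12, 3, 9].
  S_2 = Σ v_i α_i^2 r_i = 1·1·10 + 9·12·7 + 2·12·0 + 2·3·5 + 12·9·3 = 1120 ≡ 2.
  S = (2, 2, 2) ≠ 0, so r is not a codeword (an error is present).
Step 3: locate the error. For a single error e at position i, S_ℓ = v_i·e·α_i^ℓ, so α_err = S_1/S_0.
  S_0^{−1} = 2^{−1} = 7 (mod 13), so α_err = 2·7 = 14 ≡ 1 = α_1. Error position i = 1.
  Consistency check: S_2/S_1 = 2·7 = 14 ≡ 1 = α_err ✓ (single-error assumption holds).
Step 4: error magnitude e = S_0/v_1 = S_0·∏_{j≠1}(α_1 − α_j) = 2·1 = 2 ≡ 2 (mod 13).
Step 5: correct position 1: c_1 = r_1 − e = 10 − 2 ≡ 8 (mod 13). Hence c = [8, 7, 0, 5, 3].
  Check: interpolating c through the α_i gives m(x) = 10 + 11·x (degree < 2) with m(α_i) = c_i for every i, so c is indeed a codeword.
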